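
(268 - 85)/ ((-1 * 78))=-61/ 26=-2.35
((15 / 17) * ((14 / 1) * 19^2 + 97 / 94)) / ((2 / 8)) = 14255190 / 799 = 17841.29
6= 6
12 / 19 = 0.63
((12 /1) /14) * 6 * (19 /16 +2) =16.39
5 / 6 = 0.83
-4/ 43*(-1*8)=32/ 43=0.74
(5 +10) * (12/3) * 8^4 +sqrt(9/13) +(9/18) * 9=3 * sqrt(13)/13 +491529/2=245765.33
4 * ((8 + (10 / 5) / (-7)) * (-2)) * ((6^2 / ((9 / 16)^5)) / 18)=-33554432 / 15309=-2191.81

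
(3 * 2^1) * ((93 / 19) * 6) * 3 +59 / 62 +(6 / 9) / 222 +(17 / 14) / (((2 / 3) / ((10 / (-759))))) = 183947997700 / 347358627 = 529.56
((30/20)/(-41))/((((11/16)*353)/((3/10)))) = -36/796015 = -0.00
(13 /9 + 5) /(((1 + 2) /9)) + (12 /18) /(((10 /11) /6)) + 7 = 461 /15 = 30.73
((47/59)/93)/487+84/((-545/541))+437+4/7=3610707080668/10194324735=354.19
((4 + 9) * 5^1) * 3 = 195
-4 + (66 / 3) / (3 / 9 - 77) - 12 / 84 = -4.43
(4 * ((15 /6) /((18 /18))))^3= 1000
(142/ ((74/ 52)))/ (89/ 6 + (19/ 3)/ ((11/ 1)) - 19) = -81224/ 2923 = -27.79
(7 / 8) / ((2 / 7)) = 49 / 16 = 3.06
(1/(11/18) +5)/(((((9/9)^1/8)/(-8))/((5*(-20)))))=467200/11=42472.73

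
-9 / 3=-3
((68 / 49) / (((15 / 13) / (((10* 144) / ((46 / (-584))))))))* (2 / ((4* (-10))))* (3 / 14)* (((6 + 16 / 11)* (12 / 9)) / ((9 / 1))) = 338663936 / 1301685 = 260.17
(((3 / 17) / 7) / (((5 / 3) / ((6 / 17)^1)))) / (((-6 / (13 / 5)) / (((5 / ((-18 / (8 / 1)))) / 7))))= 52 / 70805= 0.00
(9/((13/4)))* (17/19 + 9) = 6768/247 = 27.40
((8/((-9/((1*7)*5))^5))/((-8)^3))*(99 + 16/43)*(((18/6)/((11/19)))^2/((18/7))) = 567124430928125/39325689216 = 14421.22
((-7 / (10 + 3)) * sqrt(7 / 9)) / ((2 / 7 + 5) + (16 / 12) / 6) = -147 * sqrt(7) / 4511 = -0.09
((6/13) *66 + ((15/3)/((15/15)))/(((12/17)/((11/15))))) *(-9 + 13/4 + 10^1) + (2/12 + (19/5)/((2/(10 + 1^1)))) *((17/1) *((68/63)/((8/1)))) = 39283991/196560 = 199.86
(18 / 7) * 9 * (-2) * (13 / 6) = -702 / 7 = -100.29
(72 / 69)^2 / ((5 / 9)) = 5184 / 2645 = 1.96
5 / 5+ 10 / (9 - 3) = 8 / 3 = 2.67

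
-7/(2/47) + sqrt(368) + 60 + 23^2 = 4*sqrt(23) + 849/2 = 443.68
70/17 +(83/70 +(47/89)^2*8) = 71019111/9425990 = 7.53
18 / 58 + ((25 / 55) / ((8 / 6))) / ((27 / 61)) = 12409 / 11484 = 1.08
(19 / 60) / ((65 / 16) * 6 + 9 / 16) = 4 / 315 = 0.01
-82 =-82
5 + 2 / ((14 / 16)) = 7.29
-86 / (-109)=86 / 109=0.79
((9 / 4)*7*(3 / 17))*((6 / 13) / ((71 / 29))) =0.52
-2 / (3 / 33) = -22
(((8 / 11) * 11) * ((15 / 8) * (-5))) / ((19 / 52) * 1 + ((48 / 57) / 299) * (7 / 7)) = -568100 / 2789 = -203.69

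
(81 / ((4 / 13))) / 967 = 1053 / 3868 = 0.27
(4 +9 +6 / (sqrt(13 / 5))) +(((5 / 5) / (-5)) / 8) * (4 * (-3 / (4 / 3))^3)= 6 * sqrt(65) / 13 +9049 / 640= 17.86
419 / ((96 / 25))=10475 / 96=109.11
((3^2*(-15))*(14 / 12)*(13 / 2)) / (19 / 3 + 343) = -12285 / 4192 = -2.93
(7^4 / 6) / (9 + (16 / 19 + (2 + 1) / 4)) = 13034 / 345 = 37.78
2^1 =2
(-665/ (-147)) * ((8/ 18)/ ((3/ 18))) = 760/ 63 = 12.06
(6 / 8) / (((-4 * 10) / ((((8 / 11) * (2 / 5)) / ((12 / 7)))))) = -7 / 2200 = -0.00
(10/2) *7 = 35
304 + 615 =919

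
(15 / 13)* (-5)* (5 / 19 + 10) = -1125 / 19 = -59.21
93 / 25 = 3.72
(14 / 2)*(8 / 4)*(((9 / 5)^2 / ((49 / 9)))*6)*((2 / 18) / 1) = 972 / 175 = 5.55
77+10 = 87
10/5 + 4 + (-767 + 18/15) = -759.80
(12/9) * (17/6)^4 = 83521/972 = 85.93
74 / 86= 37 / 43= 0.86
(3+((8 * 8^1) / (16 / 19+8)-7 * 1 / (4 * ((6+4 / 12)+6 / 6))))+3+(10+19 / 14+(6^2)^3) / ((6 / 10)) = 20537069 / 264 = 77791.93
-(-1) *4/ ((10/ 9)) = 18/ 5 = 3.60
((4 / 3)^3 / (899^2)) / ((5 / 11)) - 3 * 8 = -2618570536 / 109107135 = -24.00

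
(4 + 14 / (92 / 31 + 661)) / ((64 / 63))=289681 / 73184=3.96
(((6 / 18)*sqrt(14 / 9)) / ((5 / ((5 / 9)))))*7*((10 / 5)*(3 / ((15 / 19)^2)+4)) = 9254*sqrt(14) / 6075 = 5.70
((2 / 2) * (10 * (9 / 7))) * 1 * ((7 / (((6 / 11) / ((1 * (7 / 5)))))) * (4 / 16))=231 / 4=57.75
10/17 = 0.59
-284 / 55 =-5.16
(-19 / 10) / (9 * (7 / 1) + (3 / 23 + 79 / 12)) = -2622 / 96205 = -0.03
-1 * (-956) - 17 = 939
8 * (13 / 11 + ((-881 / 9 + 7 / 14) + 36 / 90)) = -379396 / 495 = -766.46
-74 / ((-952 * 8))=37 / 3808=0.01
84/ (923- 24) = 84/ 899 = 0.09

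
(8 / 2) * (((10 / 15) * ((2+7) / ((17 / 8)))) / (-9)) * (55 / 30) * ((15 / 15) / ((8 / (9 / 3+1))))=-176 / 153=-1.15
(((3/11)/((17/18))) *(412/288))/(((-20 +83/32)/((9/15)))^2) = 711936/1450414075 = 0.00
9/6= 3/2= 1.50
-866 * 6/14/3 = -866/7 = -123.71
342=342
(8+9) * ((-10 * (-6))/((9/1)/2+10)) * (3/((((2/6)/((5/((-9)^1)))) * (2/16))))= -81600/29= -2813.79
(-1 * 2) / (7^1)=-2 / 7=-0.29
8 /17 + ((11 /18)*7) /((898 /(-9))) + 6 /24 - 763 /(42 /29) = -24096875 /45798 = -526.16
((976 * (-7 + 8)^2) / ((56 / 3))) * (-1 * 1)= -366 / 7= -52.29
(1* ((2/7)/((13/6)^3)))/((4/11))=1188/15379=0.08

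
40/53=0.75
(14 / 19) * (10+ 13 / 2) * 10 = 2310 / 19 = 121.58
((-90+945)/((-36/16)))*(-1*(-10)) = -3800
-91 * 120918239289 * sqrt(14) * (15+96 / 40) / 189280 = -10519886818143 * sqrt(14) / 10400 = -3784789636.65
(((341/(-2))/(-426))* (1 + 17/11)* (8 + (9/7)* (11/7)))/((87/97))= 1476437/129717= 11.38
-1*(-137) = 137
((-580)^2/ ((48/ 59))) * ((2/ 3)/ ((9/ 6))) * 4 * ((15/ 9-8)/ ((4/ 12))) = -377104400/ 27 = -13966829.63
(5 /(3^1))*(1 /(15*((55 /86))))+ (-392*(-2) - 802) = -8824 /495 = -17.83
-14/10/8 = -7/40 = -0.18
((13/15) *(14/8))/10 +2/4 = 391/600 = 0.65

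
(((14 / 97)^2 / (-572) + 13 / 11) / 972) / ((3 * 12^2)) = 0.00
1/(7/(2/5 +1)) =1/5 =0.20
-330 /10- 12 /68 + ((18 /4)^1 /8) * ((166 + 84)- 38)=5853 /68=86.07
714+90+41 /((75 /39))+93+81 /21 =161381 /175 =922.18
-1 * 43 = -43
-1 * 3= -3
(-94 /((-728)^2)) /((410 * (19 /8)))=-47 /258035960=-0.00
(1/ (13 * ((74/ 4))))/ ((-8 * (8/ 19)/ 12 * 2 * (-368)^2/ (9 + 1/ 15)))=-323/ 651389440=-0.00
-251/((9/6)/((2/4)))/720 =-251/2160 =-0.12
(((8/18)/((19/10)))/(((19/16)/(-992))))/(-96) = 19840/9747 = 2.04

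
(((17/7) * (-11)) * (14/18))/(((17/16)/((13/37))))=-2288/333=-6.87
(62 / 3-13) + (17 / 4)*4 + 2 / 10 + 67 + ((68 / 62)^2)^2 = 1292656978 / 13852815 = 93.31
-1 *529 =-529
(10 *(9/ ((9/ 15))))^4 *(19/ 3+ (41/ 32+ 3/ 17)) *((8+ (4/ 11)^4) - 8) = 17165250000000/ 248897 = 68965274.79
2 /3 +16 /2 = 26 /3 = 8.67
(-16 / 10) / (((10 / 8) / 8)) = -256 / 25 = -10.24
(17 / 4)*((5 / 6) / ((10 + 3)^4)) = 85 / 685464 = 0.00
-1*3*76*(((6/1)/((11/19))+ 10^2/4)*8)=-709536/11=-64503.27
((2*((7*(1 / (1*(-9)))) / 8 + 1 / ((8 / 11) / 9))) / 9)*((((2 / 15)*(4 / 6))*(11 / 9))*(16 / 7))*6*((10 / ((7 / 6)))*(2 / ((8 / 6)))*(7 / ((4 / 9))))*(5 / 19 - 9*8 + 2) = -57407.07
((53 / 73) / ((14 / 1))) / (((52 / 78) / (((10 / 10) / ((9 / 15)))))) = 265 / 2044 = 0.13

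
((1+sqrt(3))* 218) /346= 109 /173+109* sqrt(3) /173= 1.72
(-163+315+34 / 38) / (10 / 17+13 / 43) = 303365 / 1767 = 171.68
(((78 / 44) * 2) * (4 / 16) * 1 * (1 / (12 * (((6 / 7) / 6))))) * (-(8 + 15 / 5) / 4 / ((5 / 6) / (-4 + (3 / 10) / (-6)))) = 22113 / 3200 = 6.91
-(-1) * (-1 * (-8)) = 8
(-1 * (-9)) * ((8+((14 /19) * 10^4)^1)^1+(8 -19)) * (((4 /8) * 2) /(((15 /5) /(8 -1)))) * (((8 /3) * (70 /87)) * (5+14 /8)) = 1234297260 /551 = 2240103.92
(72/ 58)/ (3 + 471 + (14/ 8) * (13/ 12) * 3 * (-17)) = 576/ 175073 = 0.00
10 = 10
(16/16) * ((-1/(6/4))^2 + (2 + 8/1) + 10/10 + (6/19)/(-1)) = 11.13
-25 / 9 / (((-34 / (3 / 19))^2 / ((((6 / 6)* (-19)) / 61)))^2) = -225 / 1795074758416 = -0.00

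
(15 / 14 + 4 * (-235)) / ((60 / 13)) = -34177 / 168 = -203.43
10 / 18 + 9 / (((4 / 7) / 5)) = 2855 / 36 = 79.31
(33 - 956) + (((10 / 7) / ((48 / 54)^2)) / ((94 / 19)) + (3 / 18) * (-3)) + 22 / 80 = -97158653 / 105280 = -922.86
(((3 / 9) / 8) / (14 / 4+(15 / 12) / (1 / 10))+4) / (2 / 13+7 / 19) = 379639 / 49536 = 7.66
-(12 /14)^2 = -36 /49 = -0.73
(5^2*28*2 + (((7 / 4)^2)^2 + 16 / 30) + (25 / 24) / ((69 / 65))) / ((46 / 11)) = 4112133817 / 12188160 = 337.39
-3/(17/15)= -45/17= -2.65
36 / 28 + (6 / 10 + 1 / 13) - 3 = -472 / 455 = -1.04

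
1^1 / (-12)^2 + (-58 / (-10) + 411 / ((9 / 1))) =37061 / 720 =51.47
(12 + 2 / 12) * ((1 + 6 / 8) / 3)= 511 / 72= 7.10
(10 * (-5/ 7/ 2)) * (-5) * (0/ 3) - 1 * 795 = -795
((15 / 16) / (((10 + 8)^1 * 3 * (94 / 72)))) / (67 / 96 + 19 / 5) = 300 / 101473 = 0.00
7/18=0.39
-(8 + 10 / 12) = -53 / 6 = -8.83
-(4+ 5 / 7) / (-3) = 11 / 7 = 1.57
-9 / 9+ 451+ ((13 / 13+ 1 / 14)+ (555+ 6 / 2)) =14127 / 14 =1009.07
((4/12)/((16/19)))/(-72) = -19/3456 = -0.01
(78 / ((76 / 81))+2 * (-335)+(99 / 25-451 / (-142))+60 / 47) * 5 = -916895778 / 317015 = -2892.28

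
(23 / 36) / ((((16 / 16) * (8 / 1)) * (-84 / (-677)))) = 15571 / 24192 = 0.64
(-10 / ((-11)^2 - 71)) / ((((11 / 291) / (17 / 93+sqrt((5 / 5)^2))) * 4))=-97 / 62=-1.56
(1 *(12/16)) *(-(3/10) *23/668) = -207/26720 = -0.01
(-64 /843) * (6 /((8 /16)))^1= -256 /281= -0.91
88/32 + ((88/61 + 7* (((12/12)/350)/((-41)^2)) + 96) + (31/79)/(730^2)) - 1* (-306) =876743206778349/2158441906550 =406.19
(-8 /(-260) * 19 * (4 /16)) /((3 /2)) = 19 /195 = 0.10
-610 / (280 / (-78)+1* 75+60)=-4.64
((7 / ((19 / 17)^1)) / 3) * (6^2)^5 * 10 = 23984916480 / 19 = 1262364025.26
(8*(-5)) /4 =-10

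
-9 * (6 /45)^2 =-4 /25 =-0.16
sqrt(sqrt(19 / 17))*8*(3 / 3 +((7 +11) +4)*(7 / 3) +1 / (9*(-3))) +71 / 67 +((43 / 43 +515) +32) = 11296*17^(3 / 4)*19^(1 / 4) / 459 +36787 / 67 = 979.23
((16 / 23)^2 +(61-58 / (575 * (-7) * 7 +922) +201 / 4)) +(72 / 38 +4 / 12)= 374604522301 / 3287038836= 113.96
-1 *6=-6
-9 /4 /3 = -3 /4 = -0.75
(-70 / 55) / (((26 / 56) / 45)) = -17640 / 143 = -123.36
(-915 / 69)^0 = 1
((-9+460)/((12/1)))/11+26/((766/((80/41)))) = 656303/188436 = 3.48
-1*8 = -8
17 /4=4.25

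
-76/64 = -19/16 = -1.19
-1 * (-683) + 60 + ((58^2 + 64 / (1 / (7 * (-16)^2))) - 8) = 118787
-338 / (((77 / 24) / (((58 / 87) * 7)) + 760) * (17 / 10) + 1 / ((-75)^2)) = -60840000 / 232770407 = -0.26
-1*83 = -83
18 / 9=2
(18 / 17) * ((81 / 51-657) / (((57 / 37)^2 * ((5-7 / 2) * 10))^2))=-4640422636 / 8474123025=-0.55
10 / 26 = 5 / 13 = 0.38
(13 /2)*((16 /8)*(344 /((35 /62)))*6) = 1663584 /35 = 47530.97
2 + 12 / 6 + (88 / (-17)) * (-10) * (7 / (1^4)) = 6228 / 17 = 366.35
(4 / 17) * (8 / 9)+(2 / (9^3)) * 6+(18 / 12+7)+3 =96877 / 8262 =11.73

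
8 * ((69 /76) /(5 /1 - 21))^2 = 4761 /184832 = 0.03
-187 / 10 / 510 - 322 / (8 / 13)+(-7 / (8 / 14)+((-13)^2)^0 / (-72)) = -963991 / 1800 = -535.55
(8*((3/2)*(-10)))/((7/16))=-1920/7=-274.29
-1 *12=-12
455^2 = 207025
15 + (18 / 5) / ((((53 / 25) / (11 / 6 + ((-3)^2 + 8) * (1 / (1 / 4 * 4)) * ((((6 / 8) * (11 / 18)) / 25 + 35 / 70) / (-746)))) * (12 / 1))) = 15.26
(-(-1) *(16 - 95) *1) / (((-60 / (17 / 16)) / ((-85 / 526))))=-22831 / 100992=-0.23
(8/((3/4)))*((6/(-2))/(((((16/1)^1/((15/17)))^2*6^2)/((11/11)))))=-25/9248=-0.00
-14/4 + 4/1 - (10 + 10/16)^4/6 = -52188337/24576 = -2123.55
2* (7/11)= 14/11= 1.27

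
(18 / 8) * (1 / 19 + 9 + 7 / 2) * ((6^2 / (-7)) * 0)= 0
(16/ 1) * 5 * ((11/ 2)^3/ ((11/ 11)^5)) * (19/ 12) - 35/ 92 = 5816365/ 276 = 21073.79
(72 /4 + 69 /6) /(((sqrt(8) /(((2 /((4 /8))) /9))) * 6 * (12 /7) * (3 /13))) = 5369 * sqrt(2) /3888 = 1.95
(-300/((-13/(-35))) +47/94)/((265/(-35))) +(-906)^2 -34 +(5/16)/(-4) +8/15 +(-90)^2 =548339756293/661440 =829009.07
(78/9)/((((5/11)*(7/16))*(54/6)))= 4576/945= 4.84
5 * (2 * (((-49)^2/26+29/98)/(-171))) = -65570/12103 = -5.42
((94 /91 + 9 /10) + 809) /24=245983 /7280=33.79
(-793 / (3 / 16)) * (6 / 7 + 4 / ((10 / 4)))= -1091168 / 105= -10392.08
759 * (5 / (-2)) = -3795 / 2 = -1897.50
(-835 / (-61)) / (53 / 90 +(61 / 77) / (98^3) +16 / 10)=2723127283800 / 435446881609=6.25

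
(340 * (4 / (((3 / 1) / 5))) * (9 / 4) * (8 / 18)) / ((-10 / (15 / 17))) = -200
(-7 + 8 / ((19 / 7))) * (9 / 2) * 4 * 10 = -13860 / 19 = -729.47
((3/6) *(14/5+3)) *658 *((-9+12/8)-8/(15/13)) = -27541.69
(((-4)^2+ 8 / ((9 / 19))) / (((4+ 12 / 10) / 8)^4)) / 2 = 23680000 / 257049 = 92.12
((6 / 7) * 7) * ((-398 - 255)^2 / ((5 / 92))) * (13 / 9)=1019970328 / 15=67998021.87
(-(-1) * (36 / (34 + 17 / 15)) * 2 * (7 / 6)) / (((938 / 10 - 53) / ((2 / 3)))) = 350 / 8959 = 0.04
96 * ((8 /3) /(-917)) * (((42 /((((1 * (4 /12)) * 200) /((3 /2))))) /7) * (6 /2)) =-2592 /22925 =-0.11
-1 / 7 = -0.14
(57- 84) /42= -9 /14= -0.64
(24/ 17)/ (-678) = -4/ 1921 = -0.00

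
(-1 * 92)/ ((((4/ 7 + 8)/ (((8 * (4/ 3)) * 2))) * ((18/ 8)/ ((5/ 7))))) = -5888/ 81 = -72.69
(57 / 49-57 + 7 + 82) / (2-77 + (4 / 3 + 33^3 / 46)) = 44850 / 956921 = 0.05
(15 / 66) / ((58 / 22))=5 / 58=0.09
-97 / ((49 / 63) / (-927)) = 809271 / 7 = 115610.14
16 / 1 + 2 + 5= 23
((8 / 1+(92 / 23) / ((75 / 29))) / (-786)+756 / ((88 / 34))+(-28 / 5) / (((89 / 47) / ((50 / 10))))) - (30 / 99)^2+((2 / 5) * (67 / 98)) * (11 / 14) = 6711833701457 / 24194173850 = 277.42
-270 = -270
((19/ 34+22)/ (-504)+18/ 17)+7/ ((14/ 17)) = 163033/ 17136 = 9.51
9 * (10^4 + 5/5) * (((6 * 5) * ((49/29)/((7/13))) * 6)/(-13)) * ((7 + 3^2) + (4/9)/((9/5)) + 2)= -2069406920/29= -71358859.31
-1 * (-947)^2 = -896809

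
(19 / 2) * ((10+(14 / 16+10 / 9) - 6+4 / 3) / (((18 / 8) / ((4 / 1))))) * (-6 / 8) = -10013 / 108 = -92.71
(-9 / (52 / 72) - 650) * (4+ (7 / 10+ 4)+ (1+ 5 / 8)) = -889189 / 130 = -6839.92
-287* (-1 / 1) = 287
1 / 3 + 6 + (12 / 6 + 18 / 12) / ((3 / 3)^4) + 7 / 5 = 337 / 30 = 11.23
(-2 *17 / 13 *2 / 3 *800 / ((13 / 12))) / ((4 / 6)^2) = -489600 / 169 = -2897.04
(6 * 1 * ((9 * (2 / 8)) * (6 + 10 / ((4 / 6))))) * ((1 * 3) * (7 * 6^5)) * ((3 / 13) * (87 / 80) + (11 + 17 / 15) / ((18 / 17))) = 35237659149 / 65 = 542117833.06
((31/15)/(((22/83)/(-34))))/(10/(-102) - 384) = 743597/1077395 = 0.69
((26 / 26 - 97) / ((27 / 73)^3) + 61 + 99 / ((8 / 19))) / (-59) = 84045343 / 3096792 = 27.14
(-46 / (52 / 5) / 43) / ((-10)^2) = -23 / 22360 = -0.00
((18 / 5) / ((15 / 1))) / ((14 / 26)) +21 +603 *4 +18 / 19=8094357 / 3325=2434.39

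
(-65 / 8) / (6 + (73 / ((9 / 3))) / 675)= -131625 / 97784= -1.35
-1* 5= -5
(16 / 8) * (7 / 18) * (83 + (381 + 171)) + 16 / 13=57929 / 117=495.12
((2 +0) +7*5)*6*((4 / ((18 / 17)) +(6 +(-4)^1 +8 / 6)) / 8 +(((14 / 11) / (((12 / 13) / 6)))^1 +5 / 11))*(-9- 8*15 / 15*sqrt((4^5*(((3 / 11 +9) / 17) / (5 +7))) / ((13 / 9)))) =-116159.77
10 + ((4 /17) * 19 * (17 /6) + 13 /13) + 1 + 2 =80 /3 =26.67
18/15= 6/5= 1.20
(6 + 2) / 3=8 / 3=2.67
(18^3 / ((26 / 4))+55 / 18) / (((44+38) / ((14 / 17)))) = 1474669 / 163098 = 9.04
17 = 17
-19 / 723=-0.03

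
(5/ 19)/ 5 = 1/ 19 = 0.05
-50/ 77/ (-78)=25/ 3003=0.01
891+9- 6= 894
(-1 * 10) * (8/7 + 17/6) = -835/21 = -39.76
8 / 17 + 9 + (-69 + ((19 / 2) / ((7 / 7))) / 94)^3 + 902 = -36842410609369 / 112959424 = -326156.15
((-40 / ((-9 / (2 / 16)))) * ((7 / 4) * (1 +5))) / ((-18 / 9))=-35 / 12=-2.92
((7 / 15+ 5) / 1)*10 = 164 / 3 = 54.67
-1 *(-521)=521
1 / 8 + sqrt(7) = 2.77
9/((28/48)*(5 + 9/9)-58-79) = -6/89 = -0.07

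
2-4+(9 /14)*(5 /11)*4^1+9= 629 /77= 8.17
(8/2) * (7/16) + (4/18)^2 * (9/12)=193/108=1.79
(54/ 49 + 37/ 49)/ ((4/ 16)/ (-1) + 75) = 0.02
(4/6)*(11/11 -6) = -10/3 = -3.33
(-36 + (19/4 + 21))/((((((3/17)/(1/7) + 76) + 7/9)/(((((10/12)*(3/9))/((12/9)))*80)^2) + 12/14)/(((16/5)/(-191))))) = 0.15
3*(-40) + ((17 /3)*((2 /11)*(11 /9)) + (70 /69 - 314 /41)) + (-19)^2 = 5998999 /25461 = 235.62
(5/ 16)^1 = 5/ 16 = 0.31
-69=-69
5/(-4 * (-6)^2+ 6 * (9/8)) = -20/549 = -0.04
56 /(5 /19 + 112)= 1064 /2133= 0.50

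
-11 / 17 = -0.65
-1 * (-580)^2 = -336400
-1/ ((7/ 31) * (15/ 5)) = -1.48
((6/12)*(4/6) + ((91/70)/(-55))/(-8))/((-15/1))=-4439/198000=-0.02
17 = 17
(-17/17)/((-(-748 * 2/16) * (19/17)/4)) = -8/209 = -0.04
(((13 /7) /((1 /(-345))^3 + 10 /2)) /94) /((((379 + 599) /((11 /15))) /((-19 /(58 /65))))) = -14650588875 /232223458935776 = -0.00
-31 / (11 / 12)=-372 / 11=-33.82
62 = 62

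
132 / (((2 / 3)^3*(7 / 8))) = 3564 / 7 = 509.14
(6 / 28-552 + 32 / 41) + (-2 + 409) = -144.01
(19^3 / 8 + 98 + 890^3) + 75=5639760243 / 8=704970030.38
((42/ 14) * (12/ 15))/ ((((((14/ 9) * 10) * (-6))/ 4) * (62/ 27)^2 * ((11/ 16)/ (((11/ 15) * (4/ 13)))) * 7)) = -69984/ 76519625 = -0.00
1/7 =0.14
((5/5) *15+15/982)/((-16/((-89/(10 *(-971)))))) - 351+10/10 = -10679708861/30512704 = -350.01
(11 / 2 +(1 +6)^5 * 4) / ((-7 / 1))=-134467 / 14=-9604.79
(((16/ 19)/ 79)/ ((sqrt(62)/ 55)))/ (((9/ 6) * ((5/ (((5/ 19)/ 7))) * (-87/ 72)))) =-7040 * sqrt(62)/ 179470067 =-0.00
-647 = -647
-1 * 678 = -678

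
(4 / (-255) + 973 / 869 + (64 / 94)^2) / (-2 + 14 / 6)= 767320831 / 163167785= 4.70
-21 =-21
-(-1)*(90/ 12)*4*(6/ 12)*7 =105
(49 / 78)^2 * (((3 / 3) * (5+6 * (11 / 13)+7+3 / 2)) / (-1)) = -7.33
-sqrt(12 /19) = -2 * sqrt(57) /19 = -0.79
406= 406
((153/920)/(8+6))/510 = 3/128800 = 0.00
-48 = -48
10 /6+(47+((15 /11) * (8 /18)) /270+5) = 53.67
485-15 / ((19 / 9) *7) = 64370 / 133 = 483.98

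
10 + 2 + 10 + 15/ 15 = 23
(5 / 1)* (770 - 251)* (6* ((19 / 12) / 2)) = 49305 / 4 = 12326.25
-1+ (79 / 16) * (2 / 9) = 7 / 72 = 0.10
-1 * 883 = -883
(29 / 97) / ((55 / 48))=1392 / 5335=0.26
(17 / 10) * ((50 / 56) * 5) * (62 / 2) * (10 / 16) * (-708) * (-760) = 1107688125 / 14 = 79120580.36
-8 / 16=-1 / 2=-0.50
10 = 10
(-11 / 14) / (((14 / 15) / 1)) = -165 / 196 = -0.84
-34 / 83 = -0.41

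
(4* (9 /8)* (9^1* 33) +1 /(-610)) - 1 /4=1630223 /1220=1336.25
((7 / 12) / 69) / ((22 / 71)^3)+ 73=646113089 / 8816544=73.28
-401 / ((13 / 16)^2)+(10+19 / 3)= -299687 / 507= -591.10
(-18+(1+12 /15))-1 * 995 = -5056 /5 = -1011.20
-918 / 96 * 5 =-765 / 16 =-47.81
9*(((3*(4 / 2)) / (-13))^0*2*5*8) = 720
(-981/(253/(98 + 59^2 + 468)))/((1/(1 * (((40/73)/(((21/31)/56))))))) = -13127820480/18469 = -710802.99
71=71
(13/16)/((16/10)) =65/128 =0.51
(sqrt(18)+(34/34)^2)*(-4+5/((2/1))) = -9*sqrt(2)/2 -3/2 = -7.86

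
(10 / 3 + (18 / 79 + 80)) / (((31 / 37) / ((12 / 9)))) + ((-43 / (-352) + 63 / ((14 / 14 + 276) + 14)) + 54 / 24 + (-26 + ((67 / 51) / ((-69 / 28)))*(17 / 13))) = 24497823201433 / 225017803296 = 108.87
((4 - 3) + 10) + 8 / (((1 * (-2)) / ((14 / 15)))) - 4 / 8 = 203 / 30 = 6.77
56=56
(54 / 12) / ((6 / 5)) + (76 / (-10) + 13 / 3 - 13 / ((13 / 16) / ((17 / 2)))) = -8131 / 60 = -135.52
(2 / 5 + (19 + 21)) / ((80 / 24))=303 / 25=12.12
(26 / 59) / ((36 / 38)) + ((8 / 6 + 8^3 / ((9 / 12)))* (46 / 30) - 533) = 1370684 / 2655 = 516.27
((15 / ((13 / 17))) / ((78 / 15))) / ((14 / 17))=21675 / 4732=4.58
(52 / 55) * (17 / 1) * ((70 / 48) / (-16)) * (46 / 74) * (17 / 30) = -604877 / 1172160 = -0.52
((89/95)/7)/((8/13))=1157/5320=0.22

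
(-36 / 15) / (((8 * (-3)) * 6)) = 1 / 60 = 0.02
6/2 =3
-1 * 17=-17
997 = 997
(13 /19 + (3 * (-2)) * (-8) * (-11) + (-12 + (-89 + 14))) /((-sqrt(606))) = 5836 * sqrt(606) /5757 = 24.95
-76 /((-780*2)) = 19 /390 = 0.05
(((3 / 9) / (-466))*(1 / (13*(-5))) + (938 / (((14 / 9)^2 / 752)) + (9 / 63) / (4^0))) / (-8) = -185425051117 / 5088720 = -36438.45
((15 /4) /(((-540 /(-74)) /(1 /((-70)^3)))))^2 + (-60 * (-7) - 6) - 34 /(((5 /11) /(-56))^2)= -314488682323522558631 /609892416000000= -515646.16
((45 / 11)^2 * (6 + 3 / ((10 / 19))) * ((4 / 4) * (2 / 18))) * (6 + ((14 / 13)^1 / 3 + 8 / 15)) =18144 / 121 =149.95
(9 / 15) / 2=3 / 10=0.30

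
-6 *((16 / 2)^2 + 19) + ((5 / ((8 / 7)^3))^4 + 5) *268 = 594069351394803 / 17179869184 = 34579.39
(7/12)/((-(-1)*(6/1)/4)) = 7/18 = 0.39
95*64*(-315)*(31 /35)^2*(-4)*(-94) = -3954461184 /7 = -564923026.29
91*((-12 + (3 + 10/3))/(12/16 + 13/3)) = -6188/61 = -101.44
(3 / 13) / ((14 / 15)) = 45 / 182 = 0.25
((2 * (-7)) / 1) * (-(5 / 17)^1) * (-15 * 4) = -247.06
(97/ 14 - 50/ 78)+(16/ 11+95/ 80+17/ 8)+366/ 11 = 2129839/ 48048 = 44.33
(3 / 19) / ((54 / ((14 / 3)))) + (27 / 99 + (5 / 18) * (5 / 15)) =4277 / 11286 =0.38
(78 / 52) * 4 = 6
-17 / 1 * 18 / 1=-306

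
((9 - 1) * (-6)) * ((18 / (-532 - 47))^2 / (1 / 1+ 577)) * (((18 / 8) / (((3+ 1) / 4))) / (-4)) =0.00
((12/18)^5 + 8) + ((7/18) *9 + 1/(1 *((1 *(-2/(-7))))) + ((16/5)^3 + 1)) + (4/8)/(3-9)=5931187/121500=48.82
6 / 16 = 3 / 8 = 0.38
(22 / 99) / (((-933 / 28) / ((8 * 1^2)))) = -448 / 8397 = -0.05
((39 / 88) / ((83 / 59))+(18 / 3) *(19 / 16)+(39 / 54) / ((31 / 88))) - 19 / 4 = 4.74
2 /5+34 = 172 /5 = 34.40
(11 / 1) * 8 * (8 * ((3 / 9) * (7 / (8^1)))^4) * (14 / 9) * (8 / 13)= 184877 / 37908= 4.88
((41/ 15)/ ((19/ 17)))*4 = 2788/ 285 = 9.78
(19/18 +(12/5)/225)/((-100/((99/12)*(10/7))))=-26389/210000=-0.13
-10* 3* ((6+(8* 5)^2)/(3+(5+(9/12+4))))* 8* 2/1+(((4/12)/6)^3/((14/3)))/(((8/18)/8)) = -1554094063/25704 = -60461.18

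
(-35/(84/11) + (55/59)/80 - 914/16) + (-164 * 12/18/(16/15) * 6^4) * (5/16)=-117738125/2832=-41574.20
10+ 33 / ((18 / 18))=43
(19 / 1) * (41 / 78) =779 / 78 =9.99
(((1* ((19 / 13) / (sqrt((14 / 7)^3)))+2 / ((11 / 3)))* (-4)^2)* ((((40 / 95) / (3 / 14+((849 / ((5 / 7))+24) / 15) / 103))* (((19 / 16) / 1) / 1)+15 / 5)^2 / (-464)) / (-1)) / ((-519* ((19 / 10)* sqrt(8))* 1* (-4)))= 19870838405 / 1015387942473372+1806439855* sqrt(2) / 123669044275603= 0.00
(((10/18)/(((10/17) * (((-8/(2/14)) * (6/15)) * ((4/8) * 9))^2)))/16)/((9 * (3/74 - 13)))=-15725/315707341824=-0.00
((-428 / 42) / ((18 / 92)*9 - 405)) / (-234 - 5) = -9844 / 93097431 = -0.00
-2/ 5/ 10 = -1/ 25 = -0.04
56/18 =28/9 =3.11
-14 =-14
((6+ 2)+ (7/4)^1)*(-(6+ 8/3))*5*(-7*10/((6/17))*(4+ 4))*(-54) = -36199800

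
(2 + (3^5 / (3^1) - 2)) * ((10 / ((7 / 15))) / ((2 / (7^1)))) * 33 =200475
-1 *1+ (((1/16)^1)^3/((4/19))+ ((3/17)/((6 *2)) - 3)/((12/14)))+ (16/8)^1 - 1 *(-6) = 3.52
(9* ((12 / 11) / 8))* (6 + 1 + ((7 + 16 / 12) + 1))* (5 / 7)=315 / 22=14.32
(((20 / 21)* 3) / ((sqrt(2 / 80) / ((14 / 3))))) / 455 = 16* sqrt(10) / 273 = 0.19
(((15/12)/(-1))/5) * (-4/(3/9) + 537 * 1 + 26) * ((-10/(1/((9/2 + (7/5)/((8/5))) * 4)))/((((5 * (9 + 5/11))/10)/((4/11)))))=118465/52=2278.17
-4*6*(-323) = 7752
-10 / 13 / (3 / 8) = -80 / 39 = -2.05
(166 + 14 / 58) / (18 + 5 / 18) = 86778 / 9541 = 9.10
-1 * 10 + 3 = -7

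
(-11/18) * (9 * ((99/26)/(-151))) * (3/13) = 3267/102076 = 0.03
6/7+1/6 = 43/42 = 1.02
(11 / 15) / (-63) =-11 / 945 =-0.01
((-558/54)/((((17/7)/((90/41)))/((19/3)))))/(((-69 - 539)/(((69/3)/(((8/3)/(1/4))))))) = 74865/356864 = 0.21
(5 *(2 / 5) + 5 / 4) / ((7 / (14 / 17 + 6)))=377 / 119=3.17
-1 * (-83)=83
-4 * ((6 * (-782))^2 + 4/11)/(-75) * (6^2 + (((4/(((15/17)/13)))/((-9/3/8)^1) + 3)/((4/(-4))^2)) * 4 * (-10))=10814053613248/1485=7282190985.35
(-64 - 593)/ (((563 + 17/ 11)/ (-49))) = 39347/ 690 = 57.02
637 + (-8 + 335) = 964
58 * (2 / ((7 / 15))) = 1740 / 7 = 248.57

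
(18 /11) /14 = 9 /77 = 0.12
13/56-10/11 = -417/616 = -0.68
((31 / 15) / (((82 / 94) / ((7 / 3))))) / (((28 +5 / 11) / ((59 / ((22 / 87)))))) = 17450489 / 384990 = 45.33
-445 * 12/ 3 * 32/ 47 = -56960/ 47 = -1211.91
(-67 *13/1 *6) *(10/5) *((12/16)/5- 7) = 357981/5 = 71596.20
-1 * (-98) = 98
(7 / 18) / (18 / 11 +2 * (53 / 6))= 11 / 546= 0.02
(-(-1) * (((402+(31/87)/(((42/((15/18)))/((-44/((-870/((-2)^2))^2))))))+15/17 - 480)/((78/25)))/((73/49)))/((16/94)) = -6127934047795/62868598416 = -97.47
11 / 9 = 1.22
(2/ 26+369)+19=5045/ 13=388.08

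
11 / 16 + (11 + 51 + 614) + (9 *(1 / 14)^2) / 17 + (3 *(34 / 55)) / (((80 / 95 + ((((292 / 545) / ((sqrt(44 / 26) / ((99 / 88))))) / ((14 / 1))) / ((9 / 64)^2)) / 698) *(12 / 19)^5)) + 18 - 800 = -898854438738938929182963 / 10778270203060946231296 - 295390791889998413 *sqrt(286) / 80060680529939501568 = -83.46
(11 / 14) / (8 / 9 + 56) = 99 / 7168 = 0.01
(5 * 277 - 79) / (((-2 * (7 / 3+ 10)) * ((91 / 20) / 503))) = -19707540 / 3367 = -5853.15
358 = 358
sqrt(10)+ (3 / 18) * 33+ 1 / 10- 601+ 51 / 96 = -95179 / 160+ sqrt(10) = -591.71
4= 4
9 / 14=0.64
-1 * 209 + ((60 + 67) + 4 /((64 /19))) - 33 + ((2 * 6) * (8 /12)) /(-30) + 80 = -8179 /240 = -34.08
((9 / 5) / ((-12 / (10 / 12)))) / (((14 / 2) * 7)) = -1 / 392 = -0.00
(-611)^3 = -228099131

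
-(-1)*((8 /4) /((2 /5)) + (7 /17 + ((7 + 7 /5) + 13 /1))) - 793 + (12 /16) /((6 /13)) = -519903 /680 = -764.56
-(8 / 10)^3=-64 / 125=-0.51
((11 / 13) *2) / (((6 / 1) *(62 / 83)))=913 / 2418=0.38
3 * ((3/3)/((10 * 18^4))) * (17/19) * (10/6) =17/3989088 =0.00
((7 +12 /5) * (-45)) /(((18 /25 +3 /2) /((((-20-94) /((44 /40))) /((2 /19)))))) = 76351500 /407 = 187595.82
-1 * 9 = -9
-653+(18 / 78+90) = -7316 / 13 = -562.77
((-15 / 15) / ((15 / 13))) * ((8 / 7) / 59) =-104 / 6195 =-0.02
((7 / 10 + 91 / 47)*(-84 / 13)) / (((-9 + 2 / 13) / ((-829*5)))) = -43139502 / 5405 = -7981.41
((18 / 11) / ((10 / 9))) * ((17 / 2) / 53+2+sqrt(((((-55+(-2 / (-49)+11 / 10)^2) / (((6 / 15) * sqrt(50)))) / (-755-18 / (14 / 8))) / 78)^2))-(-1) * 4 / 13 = 348111513 * sqrt(2) / 1051021972000+264457 / 75790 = 3.49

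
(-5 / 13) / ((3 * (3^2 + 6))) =-0.01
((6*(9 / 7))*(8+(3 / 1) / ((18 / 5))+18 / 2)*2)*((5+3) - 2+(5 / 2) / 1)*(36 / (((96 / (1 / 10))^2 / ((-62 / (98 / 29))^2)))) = 13231058571 / 430259200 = 30.75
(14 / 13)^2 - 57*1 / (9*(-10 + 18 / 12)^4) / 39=147327092 / 127035441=1.16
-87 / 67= -1.30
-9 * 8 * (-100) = 7200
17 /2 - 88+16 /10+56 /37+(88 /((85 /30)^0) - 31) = -19.39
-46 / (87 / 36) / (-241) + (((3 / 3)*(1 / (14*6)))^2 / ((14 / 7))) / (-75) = 584229811 / 7397157600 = 0.08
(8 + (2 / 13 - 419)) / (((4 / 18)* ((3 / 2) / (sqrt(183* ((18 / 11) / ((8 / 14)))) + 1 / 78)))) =-48069* sqrt(28182) / 286 - 5341 / 338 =-28231.12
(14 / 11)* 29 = 406 / 11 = 36.91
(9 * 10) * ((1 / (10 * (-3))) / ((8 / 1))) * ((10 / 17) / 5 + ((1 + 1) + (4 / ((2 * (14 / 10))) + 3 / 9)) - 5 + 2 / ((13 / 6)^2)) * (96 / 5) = 502752 / 100555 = 5.00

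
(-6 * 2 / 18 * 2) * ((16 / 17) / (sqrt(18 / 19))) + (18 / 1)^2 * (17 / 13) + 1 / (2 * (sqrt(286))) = -32 * sqrt(38) / 153 + sqrt(286) / 572 + 5508 / 13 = 422.43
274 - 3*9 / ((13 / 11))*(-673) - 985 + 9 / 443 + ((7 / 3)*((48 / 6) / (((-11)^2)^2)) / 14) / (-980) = 908807454626626 / 61973376465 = 14664.48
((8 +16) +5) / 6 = 29 / 6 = 4.83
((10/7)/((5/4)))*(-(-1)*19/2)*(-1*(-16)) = 1216/7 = 173.71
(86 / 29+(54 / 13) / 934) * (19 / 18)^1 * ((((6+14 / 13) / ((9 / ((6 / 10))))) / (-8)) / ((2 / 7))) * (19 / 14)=-4341547367 / 4943736720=-0.88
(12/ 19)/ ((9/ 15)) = 20/ 19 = 1.05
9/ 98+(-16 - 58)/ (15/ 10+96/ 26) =-187337/ 13230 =-14.16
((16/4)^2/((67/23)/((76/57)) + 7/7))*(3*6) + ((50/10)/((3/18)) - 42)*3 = 15948/293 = 54.43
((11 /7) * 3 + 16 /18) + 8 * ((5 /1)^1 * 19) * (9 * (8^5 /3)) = 4706795873 /63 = 74711045.60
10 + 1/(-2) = 19/2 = 9.50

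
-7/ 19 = -0.37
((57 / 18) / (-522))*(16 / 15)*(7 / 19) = -28 / 11745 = -0.00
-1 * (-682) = 682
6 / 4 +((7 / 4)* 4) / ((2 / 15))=54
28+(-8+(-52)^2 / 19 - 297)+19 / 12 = -30347 / 228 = -133.10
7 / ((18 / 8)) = 28 / 9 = 3.11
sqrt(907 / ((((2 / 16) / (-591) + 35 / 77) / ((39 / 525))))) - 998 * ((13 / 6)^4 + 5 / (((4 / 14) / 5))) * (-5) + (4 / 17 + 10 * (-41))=546196.08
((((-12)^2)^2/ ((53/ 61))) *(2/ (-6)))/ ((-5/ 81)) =34152192/ 265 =128876.20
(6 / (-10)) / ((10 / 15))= -9 / 10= -0.90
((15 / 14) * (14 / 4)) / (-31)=-15 / 124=-0.12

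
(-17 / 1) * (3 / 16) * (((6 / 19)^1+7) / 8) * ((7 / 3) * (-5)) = 82705 / 2432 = 34.01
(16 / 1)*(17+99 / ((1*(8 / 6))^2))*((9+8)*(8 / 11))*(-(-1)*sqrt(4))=316336 / 11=28757.82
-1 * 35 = -35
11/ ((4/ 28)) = 77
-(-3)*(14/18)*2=14/3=4.67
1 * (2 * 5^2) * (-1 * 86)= -4300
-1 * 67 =-67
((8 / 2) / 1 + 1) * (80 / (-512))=-25 / 32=-0.78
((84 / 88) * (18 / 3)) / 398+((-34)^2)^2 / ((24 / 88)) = 64355269277 / 13134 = 4899898.68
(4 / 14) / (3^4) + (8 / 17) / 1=4570 / 9639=0.47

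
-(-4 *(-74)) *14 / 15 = -4144 / 15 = -276.27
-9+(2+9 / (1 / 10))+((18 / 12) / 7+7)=1263 / 14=90.21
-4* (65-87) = 88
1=1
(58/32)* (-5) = -145/16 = -9.06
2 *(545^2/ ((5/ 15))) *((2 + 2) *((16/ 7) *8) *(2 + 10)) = 10949529600/ 7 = 1564218514.29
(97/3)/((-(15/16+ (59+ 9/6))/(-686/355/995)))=1064672/1041660525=0.00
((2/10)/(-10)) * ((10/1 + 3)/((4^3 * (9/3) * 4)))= -13/38400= -0.00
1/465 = 0.00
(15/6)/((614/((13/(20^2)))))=13/98240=0.00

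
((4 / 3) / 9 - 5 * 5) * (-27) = 671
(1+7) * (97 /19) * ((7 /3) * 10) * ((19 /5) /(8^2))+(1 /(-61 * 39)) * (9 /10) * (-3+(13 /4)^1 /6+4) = 10768829 /190320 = 56.58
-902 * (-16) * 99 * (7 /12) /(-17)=-833448 /17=-49026.35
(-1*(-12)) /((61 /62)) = 744 /61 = 12.20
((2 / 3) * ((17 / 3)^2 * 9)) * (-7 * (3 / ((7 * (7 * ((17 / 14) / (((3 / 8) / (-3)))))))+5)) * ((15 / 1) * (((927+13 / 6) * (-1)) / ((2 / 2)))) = 1126400875 / 12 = 93866739.58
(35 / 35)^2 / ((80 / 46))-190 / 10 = -737 / 40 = -18.42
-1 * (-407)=407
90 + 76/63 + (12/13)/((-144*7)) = 298789/3276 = 91.21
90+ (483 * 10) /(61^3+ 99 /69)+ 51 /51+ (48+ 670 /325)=23937432787 /169669370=141.08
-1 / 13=-0.08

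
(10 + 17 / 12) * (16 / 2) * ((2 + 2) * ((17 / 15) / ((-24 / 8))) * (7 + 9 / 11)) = -1079.02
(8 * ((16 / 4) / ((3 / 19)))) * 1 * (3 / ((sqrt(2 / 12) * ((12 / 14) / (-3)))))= -2128 * sqrt(6)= -5212.51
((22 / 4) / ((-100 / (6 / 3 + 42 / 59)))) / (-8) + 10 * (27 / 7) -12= 26.59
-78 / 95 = -0.82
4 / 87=0.05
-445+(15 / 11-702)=-12602 / 11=-1145.64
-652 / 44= -163 / 11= -14.82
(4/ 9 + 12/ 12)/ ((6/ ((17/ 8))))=221/ 432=0.51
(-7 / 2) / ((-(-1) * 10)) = -7 / 20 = -0.35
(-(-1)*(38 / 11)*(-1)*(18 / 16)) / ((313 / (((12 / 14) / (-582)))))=171 / 9351188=0.00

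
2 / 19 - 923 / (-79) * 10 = 175528 / 1501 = 116.94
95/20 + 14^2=200.75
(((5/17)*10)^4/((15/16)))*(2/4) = 10000000/250563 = 39.91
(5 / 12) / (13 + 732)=1 / 1788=0.00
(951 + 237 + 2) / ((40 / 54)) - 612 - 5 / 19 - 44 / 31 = 1169539 / 1178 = 992.82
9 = 9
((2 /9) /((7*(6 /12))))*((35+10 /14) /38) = 500 /8379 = 0.06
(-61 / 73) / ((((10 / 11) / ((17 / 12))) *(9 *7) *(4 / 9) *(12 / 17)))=-193919 / 2943360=-0.07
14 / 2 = 7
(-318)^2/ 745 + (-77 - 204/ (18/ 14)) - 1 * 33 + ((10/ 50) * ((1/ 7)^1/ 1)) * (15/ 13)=-27029213/ 203385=-132.90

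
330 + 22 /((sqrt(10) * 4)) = 11 * sqrt(10) /20 + 330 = 331.74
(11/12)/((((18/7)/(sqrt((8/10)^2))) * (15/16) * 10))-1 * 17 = -171817/10125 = -16.97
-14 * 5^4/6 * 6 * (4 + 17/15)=-134750/3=-44916.67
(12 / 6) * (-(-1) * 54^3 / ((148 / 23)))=1810836 / 37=48941.51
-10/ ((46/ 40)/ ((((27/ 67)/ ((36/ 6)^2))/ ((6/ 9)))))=-225/ 1541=-0.15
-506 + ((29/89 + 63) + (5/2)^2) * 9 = 42785/356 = 120.18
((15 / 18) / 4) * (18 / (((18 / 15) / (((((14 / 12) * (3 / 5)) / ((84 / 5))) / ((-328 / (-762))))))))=3175 / 10496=0.30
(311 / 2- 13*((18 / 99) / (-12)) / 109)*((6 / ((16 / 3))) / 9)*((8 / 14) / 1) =279670 / 25179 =11.11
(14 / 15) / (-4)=-7 / 30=-0.23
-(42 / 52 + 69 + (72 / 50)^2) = -1168071 / 16250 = -71.88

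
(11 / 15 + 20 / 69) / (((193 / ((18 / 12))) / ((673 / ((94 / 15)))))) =712707 / 834532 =0.85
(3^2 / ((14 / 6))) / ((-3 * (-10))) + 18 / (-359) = 1971 / 25130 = 0.08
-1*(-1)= 1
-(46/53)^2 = -2116/2809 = -0.75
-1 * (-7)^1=7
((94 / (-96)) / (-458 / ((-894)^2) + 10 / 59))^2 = 34110440056234161 / 1015145751267904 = 33.60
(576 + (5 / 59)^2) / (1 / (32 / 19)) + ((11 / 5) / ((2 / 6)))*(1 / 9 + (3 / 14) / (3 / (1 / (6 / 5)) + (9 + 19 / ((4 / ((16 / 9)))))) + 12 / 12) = 2571470882719 / 2630612586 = 977.52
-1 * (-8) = 8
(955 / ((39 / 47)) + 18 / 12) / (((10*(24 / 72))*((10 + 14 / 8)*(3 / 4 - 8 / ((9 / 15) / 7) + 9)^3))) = -155324736 / 3082577567485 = -0.00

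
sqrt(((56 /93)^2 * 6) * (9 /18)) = 56 * sqrt(3) /93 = 1.04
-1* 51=-51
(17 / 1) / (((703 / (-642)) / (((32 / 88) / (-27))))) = 14552 / 69597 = 0.21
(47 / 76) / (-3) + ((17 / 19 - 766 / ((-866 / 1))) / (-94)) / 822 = -43684909 / 211894612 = -0.21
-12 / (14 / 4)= -24 / 7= -3.43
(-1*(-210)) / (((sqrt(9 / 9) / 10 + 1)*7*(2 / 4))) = 600 / 11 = 54.55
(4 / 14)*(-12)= -24 / 7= -3.43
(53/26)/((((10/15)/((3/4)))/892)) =106371/52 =2045.60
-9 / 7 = -1.29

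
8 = 8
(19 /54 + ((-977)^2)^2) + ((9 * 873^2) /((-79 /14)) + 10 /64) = 62189706793442521 /68256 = 911124396293.99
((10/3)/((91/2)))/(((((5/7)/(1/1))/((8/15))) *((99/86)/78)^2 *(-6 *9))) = -6153472/1323135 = -4.65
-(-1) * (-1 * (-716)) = 716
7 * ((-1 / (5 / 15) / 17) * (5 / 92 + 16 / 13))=-32277 / 20332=-1.59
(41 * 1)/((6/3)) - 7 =27/2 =13.50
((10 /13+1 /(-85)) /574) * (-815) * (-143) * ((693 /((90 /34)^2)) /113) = 31182063 /231650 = 134.61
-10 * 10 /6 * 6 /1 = -100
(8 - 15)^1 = -7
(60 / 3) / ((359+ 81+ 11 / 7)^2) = 980 / 9554281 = 0.00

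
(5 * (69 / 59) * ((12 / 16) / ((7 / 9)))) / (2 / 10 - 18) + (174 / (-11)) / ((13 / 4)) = -5.18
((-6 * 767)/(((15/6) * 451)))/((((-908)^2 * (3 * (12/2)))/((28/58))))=-5369/40436867460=-0.00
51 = 51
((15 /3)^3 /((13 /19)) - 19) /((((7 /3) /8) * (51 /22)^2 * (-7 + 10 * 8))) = 1177088 /822783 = 1.43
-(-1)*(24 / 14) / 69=4 / 161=0.02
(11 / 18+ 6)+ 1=137 / 18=7.61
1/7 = 0.14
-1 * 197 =-197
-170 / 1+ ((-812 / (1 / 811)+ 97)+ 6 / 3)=-658603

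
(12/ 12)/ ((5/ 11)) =2.20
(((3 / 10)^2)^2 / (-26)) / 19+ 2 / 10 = 987919 / 4940000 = 0.20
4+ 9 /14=65 /14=4.64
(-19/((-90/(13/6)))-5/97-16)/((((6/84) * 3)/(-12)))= 11435494/13095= 873.27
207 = 207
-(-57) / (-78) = -19 / 26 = -0.73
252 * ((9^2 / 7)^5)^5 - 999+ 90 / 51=315411042687990934594314208168683603298947380124459 / 3256880933469629044817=96844511399431604339227490000.00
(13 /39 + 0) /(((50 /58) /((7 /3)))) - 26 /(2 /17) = -49522 /225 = -220.10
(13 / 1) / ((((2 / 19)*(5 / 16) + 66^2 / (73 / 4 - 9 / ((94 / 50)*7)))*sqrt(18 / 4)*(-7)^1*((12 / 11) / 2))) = -251235556*sqrt(2) / 54901663551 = -0.01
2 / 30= 1 / 15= 0.07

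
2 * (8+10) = 36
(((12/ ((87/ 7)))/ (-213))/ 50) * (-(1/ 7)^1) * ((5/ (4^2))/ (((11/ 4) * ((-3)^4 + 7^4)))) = 1/ 1686444540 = 0.00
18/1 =18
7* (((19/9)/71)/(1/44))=5852/639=9.16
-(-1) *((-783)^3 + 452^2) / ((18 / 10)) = -2399221915 / 9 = -266580212.78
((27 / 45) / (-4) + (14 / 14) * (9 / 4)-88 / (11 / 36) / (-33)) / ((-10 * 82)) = -1191 / 90200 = -0.01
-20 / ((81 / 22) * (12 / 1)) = -110 / 243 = -0.45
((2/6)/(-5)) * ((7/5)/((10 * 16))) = -7/12000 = -0.00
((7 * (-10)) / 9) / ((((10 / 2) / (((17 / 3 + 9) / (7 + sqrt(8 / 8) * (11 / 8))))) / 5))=-24640 / 1809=-13.62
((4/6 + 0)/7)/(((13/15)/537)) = 5370/91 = 59.01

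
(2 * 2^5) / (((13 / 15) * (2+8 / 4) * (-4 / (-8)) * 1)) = 36.92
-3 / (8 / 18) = -27 / 4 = -6.75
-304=-304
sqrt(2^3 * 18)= 12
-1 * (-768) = 768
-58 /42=-29 /21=-1.38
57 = 57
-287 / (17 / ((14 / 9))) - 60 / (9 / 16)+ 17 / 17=-20185 / 153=-131.93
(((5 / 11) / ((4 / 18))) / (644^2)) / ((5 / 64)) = 18 / 285131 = 0.00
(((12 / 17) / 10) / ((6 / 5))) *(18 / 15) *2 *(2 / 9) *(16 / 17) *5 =128 / 867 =0.15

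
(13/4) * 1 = 13/4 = 3.25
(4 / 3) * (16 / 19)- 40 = -2216 / 57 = -38.88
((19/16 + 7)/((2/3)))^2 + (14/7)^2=158545/1024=154.83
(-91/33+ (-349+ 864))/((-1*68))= -4226/561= -7.53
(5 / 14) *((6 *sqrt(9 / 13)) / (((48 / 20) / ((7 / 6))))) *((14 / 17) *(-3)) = -525 *sqrt(13) / 884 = -2.14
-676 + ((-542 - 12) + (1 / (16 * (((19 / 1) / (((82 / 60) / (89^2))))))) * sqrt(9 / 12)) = -1230.00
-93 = -93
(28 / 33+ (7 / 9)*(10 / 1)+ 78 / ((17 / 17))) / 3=8576 / 297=28.88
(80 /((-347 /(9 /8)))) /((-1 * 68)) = 0.00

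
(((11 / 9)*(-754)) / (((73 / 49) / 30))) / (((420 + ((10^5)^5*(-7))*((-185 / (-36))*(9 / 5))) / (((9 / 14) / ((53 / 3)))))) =2871 / 2752942307692307692307690522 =0.00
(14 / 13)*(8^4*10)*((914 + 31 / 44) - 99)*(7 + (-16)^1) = -46308003840 / 143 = -323832194.69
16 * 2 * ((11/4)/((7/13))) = 1144/7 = 163.43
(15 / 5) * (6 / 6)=3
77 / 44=1.75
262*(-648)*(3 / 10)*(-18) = 4583952 / 5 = 916790.40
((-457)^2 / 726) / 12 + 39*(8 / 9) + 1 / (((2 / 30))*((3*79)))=40401895 / 688248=58.70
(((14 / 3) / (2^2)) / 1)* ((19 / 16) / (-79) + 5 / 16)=329 / 948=0.35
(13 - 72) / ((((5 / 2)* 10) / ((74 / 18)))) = -2183 / 225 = -9.70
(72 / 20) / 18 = 1 / 5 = 0.20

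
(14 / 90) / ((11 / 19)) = 133 / 495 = 0.27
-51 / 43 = -1.19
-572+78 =-494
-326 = -326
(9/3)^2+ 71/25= 296/25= 11.84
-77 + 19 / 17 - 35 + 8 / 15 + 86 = -24.35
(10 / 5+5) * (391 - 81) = 2170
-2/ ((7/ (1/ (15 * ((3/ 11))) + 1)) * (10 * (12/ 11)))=-22/ 675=-0.03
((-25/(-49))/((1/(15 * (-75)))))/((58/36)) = -506250/1421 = -356.26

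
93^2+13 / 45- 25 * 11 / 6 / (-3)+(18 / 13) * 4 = 3381341 / 390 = 8670.11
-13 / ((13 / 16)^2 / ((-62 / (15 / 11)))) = 174592 / 195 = 895.34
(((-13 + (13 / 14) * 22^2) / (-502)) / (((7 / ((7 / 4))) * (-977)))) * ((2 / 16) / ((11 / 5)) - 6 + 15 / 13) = -1287565 / 1208478656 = -0.00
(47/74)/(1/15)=705/74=9.53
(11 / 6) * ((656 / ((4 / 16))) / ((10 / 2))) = 14432 / 15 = 962.13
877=877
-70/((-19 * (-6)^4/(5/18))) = 175/221616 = 0.00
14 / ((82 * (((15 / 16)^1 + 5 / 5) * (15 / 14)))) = 1568 / 19065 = 0.08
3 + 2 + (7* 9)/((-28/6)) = -8.50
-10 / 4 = -5 / 2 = -2.50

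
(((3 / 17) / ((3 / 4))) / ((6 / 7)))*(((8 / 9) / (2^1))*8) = 448 / 459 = 0.98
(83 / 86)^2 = 6889 / 7396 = 0.93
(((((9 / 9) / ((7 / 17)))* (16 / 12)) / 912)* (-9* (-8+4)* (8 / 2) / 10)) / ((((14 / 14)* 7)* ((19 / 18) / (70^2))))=12240 / 361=33.91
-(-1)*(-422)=-422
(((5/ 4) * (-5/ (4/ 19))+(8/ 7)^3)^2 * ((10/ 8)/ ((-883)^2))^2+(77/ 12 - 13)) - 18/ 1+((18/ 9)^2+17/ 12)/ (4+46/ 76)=-34285415135307821484731/ 1464741568313117265920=-23.41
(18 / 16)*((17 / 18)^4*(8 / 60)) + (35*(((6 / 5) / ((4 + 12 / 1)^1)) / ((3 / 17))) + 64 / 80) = 11053513 / 699840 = 15.79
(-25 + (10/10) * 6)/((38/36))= -18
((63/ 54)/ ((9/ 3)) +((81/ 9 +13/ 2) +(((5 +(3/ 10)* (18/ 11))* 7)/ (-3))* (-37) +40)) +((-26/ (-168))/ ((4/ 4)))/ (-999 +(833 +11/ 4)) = 1199058004/ 2262645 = 529.94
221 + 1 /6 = 1327 /6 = 221.17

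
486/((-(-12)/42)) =1701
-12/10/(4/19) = -57/10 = -5.70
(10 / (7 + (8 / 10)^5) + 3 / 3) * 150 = 2707450 / 7633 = 354.70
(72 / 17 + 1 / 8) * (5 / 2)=2965 / 272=10.90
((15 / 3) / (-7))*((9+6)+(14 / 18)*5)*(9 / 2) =-425 / 7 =-60.71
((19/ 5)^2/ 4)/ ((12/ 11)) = 3971/ 1200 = 3.31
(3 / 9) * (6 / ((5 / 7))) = 14 / 5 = 2.80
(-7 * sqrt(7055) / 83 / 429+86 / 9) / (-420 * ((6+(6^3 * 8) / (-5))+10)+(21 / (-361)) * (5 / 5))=31046 / 449765379-361 * sqrt(7055) / 254203108731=0.00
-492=-492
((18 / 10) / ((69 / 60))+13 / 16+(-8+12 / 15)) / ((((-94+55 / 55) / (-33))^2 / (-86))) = 46166219 / 884120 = 52.22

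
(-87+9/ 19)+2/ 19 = -1642/ 19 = -86.42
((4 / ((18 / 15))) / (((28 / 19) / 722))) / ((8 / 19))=651605 / 168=3878.60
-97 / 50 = -1.94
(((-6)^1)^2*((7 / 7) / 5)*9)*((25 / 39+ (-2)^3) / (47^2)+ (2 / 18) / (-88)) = -188073 / 631774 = -0.30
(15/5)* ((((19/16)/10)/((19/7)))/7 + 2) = 963/160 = 6.02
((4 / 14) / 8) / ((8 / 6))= 3 / 112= 0.03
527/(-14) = -527/14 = -37.64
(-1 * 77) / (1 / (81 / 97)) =-6237 / 97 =-64.30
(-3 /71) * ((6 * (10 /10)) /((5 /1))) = -18 /355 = -0.05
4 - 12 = -8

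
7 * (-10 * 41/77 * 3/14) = -615/77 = -7.99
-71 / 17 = -4.18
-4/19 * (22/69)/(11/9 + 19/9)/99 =-4/19665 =-0.00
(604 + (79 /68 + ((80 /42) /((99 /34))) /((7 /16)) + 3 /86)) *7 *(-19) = -490514303225 /6078996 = -80690.02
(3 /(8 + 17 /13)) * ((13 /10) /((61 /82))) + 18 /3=242217 /36905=6.56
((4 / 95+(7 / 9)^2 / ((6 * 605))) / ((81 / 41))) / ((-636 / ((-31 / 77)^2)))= -1860948631 / 341270560234296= -0.00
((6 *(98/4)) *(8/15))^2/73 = 153664/1825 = 84.20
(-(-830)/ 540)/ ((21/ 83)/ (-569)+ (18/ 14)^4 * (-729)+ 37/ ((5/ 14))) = -47057691205/ 57817236614436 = -0.00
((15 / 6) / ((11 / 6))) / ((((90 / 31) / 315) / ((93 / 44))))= 302715 / 968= 312.72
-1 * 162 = -162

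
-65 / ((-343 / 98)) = 130 / 7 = 18.57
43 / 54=0.80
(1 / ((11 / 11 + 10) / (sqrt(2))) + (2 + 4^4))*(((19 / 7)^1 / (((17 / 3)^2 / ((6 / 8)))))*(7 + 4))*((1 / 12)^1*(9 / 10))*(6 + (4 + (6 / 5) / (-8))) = 303183*sqrt(2) / 6473600 + 430216677 / 3236800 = 132.98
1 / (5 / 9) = 9 / 5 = 1.80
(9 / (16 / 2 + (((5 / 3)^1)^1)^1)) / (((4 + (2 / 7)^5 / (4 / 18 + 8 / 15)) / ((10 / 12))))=12857355 / 66328568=0.19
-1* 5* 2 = -10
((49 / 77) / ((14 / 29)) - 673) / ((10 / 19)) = -280763 / 220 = -1276.20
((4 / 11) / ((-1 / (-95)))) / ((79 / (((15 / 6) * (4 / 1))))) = 3800 / 869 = 4.37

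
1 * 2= 2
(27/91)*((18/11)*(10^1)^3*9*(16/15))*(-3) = -13996800/1001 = -13982.82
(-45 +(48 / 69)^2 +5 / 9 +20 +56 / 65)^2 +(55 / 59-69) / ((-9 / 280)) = 14980353606561584 / 5650346587275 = 2651.23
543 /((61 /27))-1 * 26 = 214.34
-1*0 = 0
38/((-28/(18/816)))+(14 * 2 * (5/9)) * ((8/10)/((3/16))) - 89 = -1164883/51408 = -22.66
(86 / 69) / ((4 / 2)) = 43 / 69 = 0.62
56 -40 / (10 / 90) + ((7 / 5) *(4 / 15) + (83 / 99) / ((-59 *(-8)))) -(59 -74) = -337171597 / 1168200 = -288.62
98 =98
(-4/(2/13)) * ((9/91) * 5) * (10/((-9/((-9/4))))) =-225/7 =-32.14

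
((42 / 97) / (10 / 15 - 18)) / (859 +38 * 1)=-21 / 754078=-0.00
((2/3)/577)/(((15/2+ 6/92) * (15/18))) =46/250995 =0.00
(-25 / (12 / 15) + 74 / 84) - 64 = -7927 / 84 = -94.37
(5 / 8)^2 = 25 / 64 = 0.39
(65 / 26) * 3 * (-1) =-7.50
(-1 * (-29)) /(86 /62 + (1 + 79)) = 31 /87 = 0.36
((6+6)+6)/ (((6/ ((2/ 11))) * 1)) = 6/ 11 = 0.55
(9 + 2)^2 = 121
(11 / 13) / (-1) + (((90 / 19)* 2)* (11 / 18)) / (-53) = -12507 / 13091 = -0.96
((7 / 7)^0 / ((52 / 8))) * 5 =10 / 13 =0.77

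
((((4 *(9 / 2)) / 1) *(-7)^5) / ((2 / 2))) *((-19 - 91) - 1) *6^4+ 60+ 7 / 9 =391681622851 / 9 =43520180316.78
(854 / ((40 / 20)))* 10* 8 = 34160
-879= -879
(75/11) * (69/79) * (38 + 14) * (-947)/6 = -42472950/869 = -48875.66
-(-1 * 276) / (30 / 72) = 3312 / 5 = 662.40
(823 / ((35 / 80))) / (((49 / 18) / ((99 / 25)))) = 23465376 / 8575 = 2736.49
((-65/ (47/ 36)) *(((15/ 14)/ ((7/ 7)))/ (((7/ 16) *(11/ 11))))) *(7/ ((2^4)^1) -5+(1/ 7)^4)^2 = -269524265829975/ 106210693624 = -2537.64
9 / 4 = 2.25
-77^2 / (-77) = 77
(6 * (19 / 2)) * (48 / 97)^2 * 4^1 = 525312 / 9409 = 55.83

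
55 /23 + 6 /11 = 743 /253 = 2.94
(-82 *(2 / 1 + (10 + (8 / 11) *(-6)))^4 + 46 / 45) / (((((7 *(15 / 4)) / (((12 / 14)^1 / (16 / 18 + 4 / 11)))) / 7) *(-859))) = 367427716708 / 6202559825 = 59.24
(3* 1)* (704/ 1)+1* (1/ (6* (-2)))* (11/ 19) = 481525/ 228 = 2111.95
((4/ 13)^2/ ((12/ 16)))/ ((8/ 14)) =112/ 507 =0.22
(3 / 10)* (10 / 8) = 0.38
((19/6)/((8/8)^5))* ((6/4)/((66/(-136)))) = -323/33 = -9.79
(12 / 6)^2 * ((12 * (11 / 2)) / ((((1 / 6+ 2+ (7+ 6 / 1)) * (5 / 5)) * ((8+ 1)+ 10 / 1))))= 1584 / 1729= 0.92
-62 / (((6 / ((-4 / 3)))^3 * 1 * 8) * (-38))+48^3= 1531809761 / 13851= 110592.00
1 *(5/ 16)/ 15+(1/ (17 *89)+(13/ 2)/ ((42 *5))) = 44437/ 847280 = 0.05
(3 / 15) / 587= 1 / 2935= 0.00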